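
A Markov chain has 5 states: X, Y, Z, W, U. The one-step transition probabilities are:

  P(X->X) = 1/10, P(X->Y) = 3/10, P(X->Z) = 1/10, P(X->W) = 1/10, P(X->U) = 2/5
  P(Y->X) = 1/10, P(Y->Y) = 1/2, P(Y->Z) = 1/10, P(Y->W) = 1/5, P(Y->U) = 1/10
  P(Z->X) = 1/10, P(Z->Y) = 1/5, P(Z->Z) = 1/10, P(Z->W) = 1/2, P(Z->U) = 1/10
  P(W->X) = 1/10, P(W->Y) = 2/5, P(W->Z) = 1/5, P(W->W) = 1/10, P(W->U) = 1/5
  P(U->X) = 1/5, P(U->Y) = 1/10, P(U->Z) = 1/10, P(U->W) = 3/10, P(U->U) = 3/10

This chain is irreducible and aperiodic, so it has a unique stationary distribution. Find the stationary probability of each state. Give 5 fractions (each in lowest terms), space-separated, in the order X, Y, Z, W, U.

Answer: 976/8149 95/281 996/8149 1811/8149 1611/8149

Derivation:
The stationary distribution satisfies pi = pi * P, i.e.:
  pi_X = 1/10*pi_X + 1/10*pi_Y + 1/10*pi_Z + 1/10*pi_W + 1/5*pi_U
  pi_Y = 3/10*pi_X + 1/2*pi_Y + 1/5*pi_Z + 2/5*pi_W + 1/10*pi_U
  pi_Z = 1/10*pi_X + 1/10*pi_Y + 1/10*pi_Z + 1/5*pi_W + 1/10*pi_U
  pi_W = 1/10*pi_X + 1/5*pi_Y + 1/2*pi_Z + 1/10*pi_W + 3/10*pi_U
  pi_U = 2/5*pi_X + 1/10*pi_Y + 1/10*pi_Z + 1/5*pi_W + 3/10*pi_U
with normalization: pi_X + pi_Y + pi_Z + pi_W + pi_U = 1.

Using the first 4 balance equations plus normalization, the linear system A*pi = b is:
  [-9/10, 1/10, 1/10, 1/10, 1/5] . pi = 0
  [3/10, -1/2, 1/5, 2/5, 1/10] . pi = 0
  [1/10, 1/10, -9/10, 1/5, 1/10] . pi = 0
  [1/10, 1/5, 1/2, -9/10, 3/10] . pi = 0
  [1, 1, 1, 1, 1] . pi = 1

Solving yields:
  pi_X = 976/8149
  pi_Y = 95/281
  pi_Z = 996/8149
  pi_W = 1811/8149
  pi_U = 1611/8149

Verification (pi * P):
  976/8149*1/10 + 95/281*1/10 + 996/8149*1/10 + 1811/8149*1/10 + 1611/8149*1/5 = 976/8149 = pi_X  (ok)
  976/8149*3/10 + 95/281*1/2 + 996/8149*1/5 + 1811/8149*2/5 + 1611/8149*1/10 = 95/281 = pi_Y  (ok)
  976/8149*1/10 + 95/281*1/10 + 996/8149*1/10 + 1811/8149*1/5 + 1611/8149*1/10 = 996/8149 = pi_Z  (ok)
  976/8149*1/10 + 95/281*1/5 + 996/8149*1/2 + 1811/8149*1/10 + 1611/8149*3/10 = 1811/8149 = pi_W  (ok)
  976/8149*2/5 + 95/281*1/10 + 996/8149*1/10 + 1811/8149*1/5 + 1611/8149*3/10 = 1611/8149 = pi_U  (ok)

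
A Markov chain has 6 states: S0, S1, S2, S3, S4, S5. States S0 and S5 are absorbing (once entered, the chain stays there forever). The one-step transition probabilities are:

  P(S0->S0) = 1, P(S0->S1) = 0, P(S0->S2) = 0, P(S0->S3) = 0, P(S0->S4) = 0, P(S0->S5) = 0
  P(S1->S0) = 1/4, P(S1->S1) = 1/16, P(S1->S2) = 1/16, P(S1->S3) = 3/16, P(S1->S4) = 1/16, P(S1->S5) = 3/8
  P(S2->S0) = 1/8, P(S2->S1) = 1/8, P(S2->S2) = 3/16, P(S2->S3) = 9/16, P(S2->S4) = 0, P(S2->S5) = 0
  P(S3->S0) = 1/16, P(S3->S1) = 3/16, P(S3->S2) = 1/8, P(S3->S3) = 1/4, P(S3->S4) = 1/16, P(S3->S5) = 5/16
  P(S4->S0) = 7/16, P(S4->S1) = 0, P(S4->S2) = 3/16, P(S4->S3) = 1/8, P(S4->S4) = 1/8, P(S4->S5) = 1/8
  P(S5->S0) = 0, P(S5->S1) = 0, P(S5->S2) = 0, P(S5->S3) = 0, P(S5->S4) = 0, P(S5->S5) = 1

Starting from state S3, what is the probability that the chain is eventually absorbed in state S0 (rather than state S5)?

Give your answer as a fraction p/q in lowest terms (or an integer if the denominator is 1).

Let a_i = P(absorbed in S0 | start in state i).
Boundary conditions: a_S0 = 1, a_S5 = 0.
For each transient state i, a_i = sum_j P(i->j) * a_j:
  a_S1 = 1/4*a_S0 + 1/16*a_S1 + 1/16*a_S2 + 3/16*a_S3 + 1/16*a_S4 + 3/8*a_S5
  a_S2 = 1/8*a_S0 + 1/8*a_S1 + 3/16*a_S2 + 9/16*a_S3 + 0*a_S4 + 0*a_S5
  a_S3 = 1/16*a_S0 + 3/16*a_S1 + 1/8*a_S2 + 1/4*a_S3 + 1/16*a_S4 + 5/16*a_S5
  a_S4 = 7/16*a_S0 + 0*a_S1 + 3/16*a_S2 + 1/8*a_S3 + 1/8*a_S4 + 1/8*a_S5

Substituting a_S0 = 1 and a_S5 = 0, rearrange to (I - Q) a = r where r[i] = P(i -> S0):
  [15/16, -1/16, -3/16, -1/16] . (a_S1, a_S2, a_S3, a_S4) = 1/4
  [-1/8, 13/16, -9/16, 0] . (a_S1, a_S2, a_S3, a_S4) = 1/8
  [-3/16, -1/8, 3/4, -1/16] . (a_S1, a_S2, a_S3, a_S4) = 1/16
  [0, -3/16, -1/8, 7/8] . (a_S1, a_S2, a_S3, a_S4) = 7/16

Solving yields:
  a_S1 = 10141/25412
  a_S2 = 5439/12706
  a_S3 = 1953/6353
  a_S4 = 16153/25412

Starting state is S3, so the absorption probability is a_S3 = 1953/6353.

Answer: 1953/6353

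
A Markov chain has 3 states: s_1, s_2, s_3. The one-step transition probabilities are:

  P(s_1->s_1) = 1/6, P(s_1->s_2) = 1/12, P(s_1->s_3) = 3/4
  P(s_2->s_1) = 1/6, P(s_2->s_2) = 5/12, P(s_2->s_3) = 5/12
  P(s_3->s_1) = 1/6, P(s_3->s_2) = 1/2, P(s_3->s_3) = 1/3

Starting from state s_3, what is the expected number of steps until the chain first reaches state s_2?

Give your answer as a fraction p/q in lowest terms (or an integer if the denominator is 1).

Let h_i = expected steps to first reach s_2 from state i.
Boundary: h_s_2 = 0.
First-step equations for the other states:
  h_s_1 = 1 + 1/6*h_s_1 + 1/12*h_s_2 + 3/4*h_s_3
  h_s_3 = 1 + 1/6*h_s_1 + 1/2*h_s_2 + 1/3*h_s_3

Substituting h_s_2 = 0 and rearranging gives the linear system (I - Q) h = 1:
  [5/6, -3/4] . (h_s_1, h_s_3) = 1
  [-1/6, 2/3] . (h_s_1, h_s_3) = 1

Solving yields:
  h_s_1 = 102/31
  h_s_3 = 72/31

Starting state is s_3, so the expected hitting time is h_s_3 = 72/31.

Answer: 72/31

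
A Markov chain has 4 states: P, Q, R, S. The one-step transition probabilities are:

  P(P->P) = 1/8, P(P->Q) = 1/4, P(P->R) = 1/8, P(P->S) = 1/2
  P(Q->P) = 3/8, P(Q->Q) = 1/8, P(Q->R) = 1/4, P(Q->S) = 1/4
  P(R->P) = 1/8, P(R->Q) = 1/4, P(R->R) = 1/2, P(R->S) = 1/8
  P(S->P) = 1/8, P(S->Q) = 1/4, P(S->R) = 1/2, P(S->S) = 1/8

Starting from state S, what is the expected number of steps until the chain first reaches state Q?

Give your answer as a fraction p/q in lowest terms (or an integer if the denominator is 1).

Let h_i = expected steps to first reach Q from state i.
Boundary: h_Q = 0.
First-step equations for the other states:
  h_P = 1 + 1/8*h_P + 1/4*h_Q + 1/8*h_R + 1/2*h_S
  h_R = 1 + 1/8*h_P + 1/4*h_Q + 1/2*h_R + 1/8*h_S
  h_S = 1 + 1/8*h_P + 1/4*h_Q + 1/2*h_R + 1/8*h_S

Substituting h_Q = 0 and rearranging gives the linear system (I - Q) h = 1:
  [7/8, -1/8, -1/2] . (h_P, h_R, h_S) = 1
  [-1/8, 1/2, -1/8] . (h_P, h_R, h_S) = 1
  [-1/8, -1/2, 7/8] . (h_P, h_R, h_S) = 1

Solving yields:
  h_P = 4
  h_R = 4
  h_S = 4

Starting state is S, so the expected hitting time is h_S = 4.

Answer: 4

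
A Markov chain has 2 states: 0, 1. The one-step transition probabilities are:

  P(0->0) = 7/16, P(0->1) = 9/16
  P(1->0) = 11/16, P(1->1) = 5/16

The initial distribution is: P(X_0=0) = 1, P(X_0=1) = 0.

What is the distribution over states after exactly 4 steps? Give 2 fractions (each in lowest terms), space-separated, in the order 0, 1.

Propagating the distribution step by step (d_{t+1} = d_t * P):
d_0 = (0=1, 1=0)
  d_1[0] = 1*7/16 + 0*11/16 = 7/16
  d_1[1] = 1*9/16 + 0*5/16 = 9/16
d_1 = (0=7/16, 1=9/16)
  d_2[0] = 7/16*7/16 + 9/16*11/16 = 37/64
  d_2[1] = 7/16*9/16 + 9/16*5/16 = 27/64
d_2 = (0=37/64, 1=27/64)
  d_3[0] = 37/64*7/16 + 27/64*11/16 = 139/256
  d_3[1] = 37/64*9/16 + 27/64*5/16 = 117/256
d_3 = (0=139/256, 1=117/256)
  d_4[0] = 139/256*7/16 + 117/256*11/16 = 565/1024
  d_4[1] = 139/256*9/16 + 117/256*5/16 = 459/1024
d_4 = (0=565/1024, 1=459/1024)

Answer: 565/1024 459/1024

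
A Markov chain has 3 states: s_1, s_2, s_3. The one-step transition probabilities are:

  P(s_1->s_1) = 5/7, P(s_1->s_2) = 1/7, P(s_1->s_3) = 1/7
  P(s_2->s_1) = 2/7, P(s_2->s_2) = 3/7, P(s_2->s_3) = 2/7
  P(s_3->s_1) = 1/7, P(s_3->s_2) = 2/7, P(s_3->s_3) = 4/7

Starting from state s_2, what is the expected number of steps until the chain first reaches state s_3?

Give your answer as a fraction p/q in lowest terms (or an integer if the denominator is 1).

Let h_i = expected steps to first reach s_3 from state i.
Boundary: h_s_3 = 0.
First-step equations for the other states:
  h_s_1 = 1 + 5/7*h_s_1 + 1/7*h_s_2 + 1/7*h_s_3
  h_s_2 = 1 + 2/7*h_s_1 + 3/7*h_s_2 + 2/7*h_s_3

Substituting h_s_3 = 0 and rearranging gives the linear system (I - Q) h = 1:
  [2/7, -1/7] . (h_s_1, h_s_2) = 1
  [-2/7, 4/7] . (h_s_1, h_s_2) = 1

Solving yields:
  h_s_1 = 35/6
  h_s_2 = 14/3

Starting state is s_2, so the expected hitting time is h_s_2 = 14/3.

Answer: 14/3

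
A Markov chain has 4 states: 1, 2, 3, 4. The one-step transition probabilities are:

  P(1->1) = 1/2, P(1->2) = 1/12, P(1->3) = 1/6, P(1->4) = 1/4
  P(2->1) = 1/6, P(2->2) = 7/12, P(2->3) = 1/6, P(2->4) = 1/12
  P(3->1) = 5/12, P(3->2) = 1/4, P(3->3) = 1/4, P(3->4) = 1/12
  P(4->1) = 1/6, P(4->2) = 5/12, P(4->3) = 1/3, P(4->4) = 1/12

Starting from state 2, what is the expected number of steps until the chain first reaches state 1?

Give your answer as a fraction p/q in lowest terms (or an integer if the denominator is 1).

Let h_i = expected steps to first reach 1 from state i.
Boundary: h_1 = 0.
First-step equations for the other states:
  h_2 = 1 + 1/6*h_1 + 7/12*h_2 + 1/6*h_3 + 1/12*h_4
  h_3 = 1 + 5/12*h_1 + 1/4*h_2 + 1/4*h_3 + 1/12*h_4
  h_4 = 1 + 1/6*h_1 + 5/12*h_2 + 1/3*h_3 + 1/12*h_4

Substituting h_1 = 0 and rearranging gives the linear system (I - Q) h = 1:
  [5/12, -1/6, -1/12] . (h_2, h_3, h_4) = 1
  [-1/4, 3/4, -1/12] . (h_2, h_3, h_4) = 1
  [-5/12, -1/3, 11/12] . (h_2, h_3, h_4) = 1

Solving yields:
  h_2 = 88/19
  h_3 = 64/19
  h_4 = 84/19

Starting state is 2, so the expected hitting time is h_2 = 88/19.

Answer: 88/19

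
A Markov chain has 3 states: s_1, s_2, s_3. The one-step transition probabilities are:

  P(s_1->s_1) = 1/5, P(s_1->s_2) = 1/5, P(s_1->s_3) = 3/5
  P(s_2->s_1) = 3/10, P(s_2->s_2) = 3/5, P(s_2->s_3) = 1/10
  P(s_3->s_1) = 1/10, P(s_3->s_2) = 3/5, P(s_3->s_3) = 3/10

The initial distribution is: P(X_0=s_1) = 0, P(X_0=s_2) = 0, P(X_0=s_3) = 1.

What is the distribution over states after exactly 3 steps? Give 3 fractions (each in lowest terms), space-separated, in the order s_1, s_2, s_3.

Answer: 47/200 127/250 257/1000

Derivation:
Propagating the distribution step by step (d_{t+1} = d_t * P):
d_0 = (s_1=0, s_2=0, s_3=1)
  d_1[s_1] = 0*1/5 + 0*3/10 + 1*1/10 = 1/10
  d_1[s_2] = 0*1/5 + 0*3/5 + 1*3/5 = 3/5
  d_1[s_3] = 0*3/5 + 0*1/10 + 1*3/10 = 3/10
d_1 = (s_1=1/10, s_2=3/5, s_3=3/10)
  d_2[s_1] = 1/10*1/5 + 3/5*3/10 + 3/10*1/10 = 23/100
  d_2[s_2] = 1/10*1/5 + 3/5*3/5 + 3/10*3/5 = 14/25
  d_2[s_3] = 1/10*3/5 + 3/5*1/10 + 3/10*3/10 = 21/100
d_2 = (s_1=23/100, s_2=14/25, s_3=21/100)
  d_3[s_1] = 23/100*1/5 + 14/25*3/10 + 21/100*1/10 = 47/200
  d_3[s_2] = 23/100*1/5 + 14/25*3/5 + 21/100*3/5 = 127/250
  d_3[s_3] = 23/100*3/5 + 14/25*1/10 + 21/100*3/10 = 257/1000
d_3 = (s_1=47/200, s_2=127/250, s_3=257/1000)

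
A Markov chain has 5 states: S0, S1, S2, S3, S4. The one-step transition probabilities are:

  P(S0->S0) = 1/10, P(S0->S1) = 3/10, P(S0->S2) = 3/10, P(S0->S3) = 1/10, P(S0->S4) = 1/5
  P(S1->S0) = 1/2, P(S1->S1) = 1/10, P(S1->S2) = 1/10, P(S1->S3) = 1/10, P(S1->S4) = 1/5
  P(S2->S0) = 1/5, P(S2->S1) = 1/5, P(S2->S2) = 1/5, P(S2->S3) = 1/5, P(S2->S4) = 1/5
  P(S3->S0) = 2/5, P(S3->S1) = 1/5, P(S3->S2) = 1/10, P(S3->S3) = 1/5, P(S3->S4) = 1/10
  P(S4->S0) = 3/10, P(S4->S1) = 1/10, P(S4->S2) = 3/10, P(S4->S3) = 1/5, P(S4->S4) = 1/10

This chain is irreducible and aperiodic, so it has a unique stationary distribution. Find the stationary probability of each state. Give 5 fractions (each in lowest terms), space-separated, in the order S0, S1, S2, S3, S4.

Answer: 1836/6623 1270/6623 1391/6623 1014/6623 1112/6623

Derivation:
The stationary distribution satisfies pi = pi * P, i.e.:
  pi_S0 = 1/10*pi_S0 + 1/2*pi_S1 + 1/5*pi_S2 + 2/5*pi_S3 + 3/10*pi_S4
  pi_S1 = 3/10*pi_S0 + 1/10*pi_S1 + 1/5*pi_S2 + 1/5*pi_S3 + 1/10*pi_S4
  pi_S2 = 3/10*pi_S0 + 1/10*pi_S1 + 1/5*pi_S2 + 1/10*pi_S3 + 3/10*pi_S4
  pi_S3 = 1/10*pi_S0 + 1/10*pi_S1 + 1/5*pi_S2 + 1/5*pi_S3 + 1/5*pi_S4
  pi_S4 = 1/5*pi_S0 + 1/5*pi_S1 + 1/5*pi_S2 + 1/10*pi_S3 + 1/10*pi_S4
with normalization: pi_S0 + pi_S1 + pi_S2 + pi_S3 + pi_S4 = 1.

Using the first 4 balance equations plus normalization, the linear system A*pi = b is:
  [-9/10, 1/2, 1/5, 2/5, 3/10] . pi = 0
  [3/10, -9/10, 1/5, 1/5, 1/10] . pi = 0
  [3/10, 1/10, -4/5, 1/10, 3/10] . pi = 0
  [1/10, 1/10, 1/5, -4/5, 1/5] . pi = 0
  [1, 1, 1, 1, 1] . pi = 1

Solving yields:
  pi_S0 = 1836/6623
  pi_S1 = 1270/6623
  pi_S2 = 1391/6623
  pi_S3 = 1014/6623
  pi_S4 = 1112/6623

Verification (pi * P):
  1836/6623*1/10 + 1270/6623*1/2 + 1391/6623*1/5 + 1014/6623*2/5 + 1112/6623*3/10 = 1836/6623 = pi_S0  (ok)
  1836/6623*3/10 + 1270/6623*1/10 + 1391/6623*1/5 + 1014/6623*1/5 + 1112/6623*1/10 = 1270/6623 = pi_S1  (ok)
  1836/6623*3/10 + 1270/6623*1/10 + 1391/6623*1/5 + 1014/6623*1/10 + 1112/6623*3/10 = 1391/6623 = pi_S2  (ok)
  1836/6623*1/10 + 1270/6623*1/10 + 1391/6623*1/5 + 1014/6623*1/5 + 1112/6623*1/5 = 1014/6623 = pi_S3  (ok)
  1836/6623*1/5 + 1270/6623*1/5 + 1391/6623*1/5 + 1014/6623*1/10 + 1112/6623*1/10 = 1112/6623 = pi_S4  (ok)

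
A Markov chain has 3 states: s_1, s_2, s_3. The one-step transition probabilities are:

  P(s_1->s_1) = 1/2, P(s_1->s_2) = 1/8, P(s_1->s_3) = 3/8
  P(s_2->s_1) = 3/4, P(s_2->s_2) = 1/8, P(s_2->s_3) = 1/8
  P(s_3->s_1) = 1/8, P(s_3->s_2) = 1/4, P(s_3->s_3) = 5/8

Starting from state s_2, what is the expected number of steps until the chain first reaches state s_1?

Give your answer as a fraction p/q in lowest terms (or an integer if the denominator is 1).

Answer: 32/19

Derivation:
Let h_i = expected steps to first reach s_1 from state i.
Boundary: h_s_1 = 0.
First-step equations for the other states:
  h_s_2 = 1 + 3/4*h_s_1 + 1/8*h_s_2 + 1/8*h_s_3
  h_s_3 = 1 + 1/8*h_s_1 + 1/4*h_s_2 + 5/8*h_s_3

Substituting h_s_1 = 0 and rearranging gives the linear system (I - Q) h = 1:
  [7/8, -1/8] . (h_s_2, h_s_3) = 1
  [-1/4, 3/8] . (h_s_2, h_s_3) = 1

Solving yields:
  h_s_2 = 32/19
  h_s_3 = 72/19

Starting state is s_2, so the expected hitting time is h_s_2 = 32/19.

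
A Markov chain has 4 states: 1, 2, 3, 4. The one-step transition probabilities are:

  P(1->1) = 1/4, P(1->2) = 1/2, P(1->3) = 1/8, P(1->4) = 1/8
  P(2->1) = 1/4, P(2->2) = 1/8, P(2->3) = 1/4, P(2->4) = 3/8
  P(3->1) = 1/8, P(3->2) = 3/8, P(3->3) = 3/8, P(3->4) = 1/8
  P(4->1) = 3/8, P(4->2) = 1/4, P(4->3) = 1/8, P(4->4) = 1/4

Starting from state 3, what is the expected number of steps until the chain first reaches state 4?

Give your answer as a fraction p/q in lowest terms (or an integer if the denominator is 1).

Let h_i = expected steps to first reach 4 from state i.
Boundary: h_4 = 0.
First-step equations for the other states:
  h_1 = 1 + 1/4*h_1 + 1/2*h_2 + 1/8*h_3 + 1/8*h_4
  h_2 = 1 + 1/4*h_1 + 1/8*h_2 + 1/4*h_3 + 3/8*h_4
  h_3 = 1 + 1/8*h_1 + 3/8*h_2 + 3/8*h_3 + 1/8*h_4

Substituting h_4 = 0 and rearranging gives the linear system (I - Q) h = 1:
  [3/4, -1/2, -1/8] . (h_1, h_2, h_3) = 1
  [-1/4, 7/8, -1/4] . (h_1, h_2, h_3) = 1
  [-1/8, -3/8, 5/8] . (h_1, h_2, h_3) = 1

Solving yields:
  h_1 = 536/113
  h_2 = 440/113
  h_3 = 552/113

Starting state is 3, so the expected hitting time is h_3 = 552/113.

Answer: 552/113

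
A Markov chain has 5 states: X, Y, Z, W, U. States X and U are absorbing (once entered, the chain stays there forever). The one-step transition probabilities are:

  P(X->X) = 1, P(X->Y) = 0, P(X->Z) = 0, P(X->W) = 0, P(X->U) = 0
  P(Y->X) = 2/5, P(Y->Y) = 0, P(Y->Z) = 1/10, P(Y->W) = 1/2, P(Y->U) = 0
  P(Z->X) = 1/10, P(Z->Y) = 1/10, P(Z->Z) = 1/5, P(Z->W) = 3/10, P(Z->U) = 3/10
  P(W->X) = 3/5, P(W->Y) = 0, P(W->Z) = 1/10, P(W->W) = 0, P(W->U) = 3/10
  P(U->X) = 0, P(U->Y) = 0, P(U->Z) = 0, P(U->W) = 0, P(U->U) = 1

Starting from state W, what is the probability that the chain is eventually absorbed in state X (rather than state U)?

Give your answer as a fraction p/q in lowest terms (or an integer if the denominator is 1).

Answer: 488/755

Derivation:
Let a_i = P(absorbed in X | start in state i).
Boundary conditions: a_X = 1, a_U = 0.
For each transient state i, a_i = sum_j P(i->j) * a_j:
  a_Y = 2/5*a_X + 0*a_Y + 1/10*a_Z + 1/2*a_W + 0*a_U
  a_Z = 1/10*a_X + 1/10*a_Y + 1/5*a_Z + 3/10*a_W + 3/10*a_U
  a_W = 3/5*a_X + 0*a_Y + 1/10*a_Z + 0*a_W + 3/10*a_U

Substituting a_X = 1 and a_U = 0, rearrange to (I - Q) a = r where r[i] = P(i -> X):
  [1, -1/10, -1/2] . (a_Y, a_Z, a_W) = 2/5
  [-1/10, 4/5, -3/10] . (a_Y, a_Z, a_W) = 1/10
  [0, -1/10, 1] . (a_Y, a_Z, a_W) = 3/5

Solving yields:
  a_Y = 581/755
  a_Z = 70/151
  a_W = 488/755

Starting state is W, so the absorption probability is a_W = 488/755.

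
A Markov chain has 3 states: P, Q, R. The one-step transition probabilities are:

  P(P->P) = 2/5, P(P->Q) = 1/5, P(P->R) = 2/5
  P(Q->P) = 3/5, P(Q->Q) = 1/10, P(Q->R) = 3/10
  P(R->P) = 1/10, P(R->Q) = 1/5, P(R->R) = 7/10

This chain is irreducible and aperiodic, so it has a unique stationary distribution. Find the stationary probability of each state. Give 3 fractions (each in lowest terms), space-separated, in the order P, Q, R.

The stationary distribution satisfies pi = pi * P, i.e.:
  pi_P = 2/5*pi_P + 3/5*pi_Q + 1/10*pi_R
  pi_Q = 1/5*pi_P + 1/10*pi_Q + 1/5*pi_R
  pi_R = 2/5*pi_P + 3/10*pi_Q + 7/10*pi_R
with normalization: pi_P + pi_Q + pi_R = 1.

Using the first 2 balance equations plus normalization, the linear system A*pi = b is:
  [-3/5, 3/5, 1/10] . pi = 0
  [1/5, -9/10, 1/5] . pi = 0
  [1, 1, 1] . pi = 1

Solving yields:
  pi_P = 3/11
  pi_Q = 2/11
  pi_R = 6/11

Verification (pi * P):
  3/11*2/5 + 2/11*3/5 + 6/11*1/10 = 3/11 = pi_P  (ok)
  3/11*1/5 + 2/11*1/10 + 6/11*1/5 = 2/11 = pi_Q  (ok)
  3/11*2/5 + 2/11*3/10 + 6/11*7/10 = 6/11 = pi_R  (ok)

Answer: 3/11 2/11 6/11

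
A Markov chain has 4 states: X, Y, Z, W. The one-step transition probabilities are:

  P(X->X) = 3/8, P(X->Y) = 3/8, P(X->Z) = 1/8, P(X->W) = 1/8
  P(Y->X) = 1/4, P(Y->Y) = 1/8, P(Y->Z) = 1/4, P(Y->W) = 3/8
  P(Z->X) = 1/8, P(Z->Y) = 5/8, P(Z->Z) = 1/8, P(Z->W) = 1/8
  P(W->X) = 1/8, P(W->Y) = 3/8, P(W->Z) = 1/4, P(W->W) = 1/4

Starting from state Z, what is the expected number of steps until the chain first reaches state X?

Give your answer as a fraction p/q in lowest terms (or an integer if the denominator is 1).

Let h_i = expected steps to first reach X from state i.
Boundary: h_X = 0.
First-step equations for the other states:
  h_Y = 1 + 1/4*h_X + 1/8*h_Y + 1/4*h_Z + 3/8*h_W
  h_Z = 1 + 1/8*h_X + 5/8*h_Y + 1/8*h_Z + 1/8*h_W
  h_W = 1 + 1/8*h_X + 3/8*h_Y + 1/4*h_Z + 1/4*h_W

Substituting h_X = 0 and rearranging gives the linear system (I - Q) h = 1:
  [7/8, -1/4, -3/8] . (h_Y, h_Z, h_W) = 1
  [-5/8, 7/8, -1/8] . (h_Y, h_Z, h_W) = 1
  [-3/8, -1/4, 3/4] . (h_Y, h_Z, h_W) = 1

Solving yields:
  h_Y = 648/121
  h_Z = 64/11
  h_W = 720/121

Starting state is Z, so the expected hitting time is h_Z = 64/11.

Answer: 64/11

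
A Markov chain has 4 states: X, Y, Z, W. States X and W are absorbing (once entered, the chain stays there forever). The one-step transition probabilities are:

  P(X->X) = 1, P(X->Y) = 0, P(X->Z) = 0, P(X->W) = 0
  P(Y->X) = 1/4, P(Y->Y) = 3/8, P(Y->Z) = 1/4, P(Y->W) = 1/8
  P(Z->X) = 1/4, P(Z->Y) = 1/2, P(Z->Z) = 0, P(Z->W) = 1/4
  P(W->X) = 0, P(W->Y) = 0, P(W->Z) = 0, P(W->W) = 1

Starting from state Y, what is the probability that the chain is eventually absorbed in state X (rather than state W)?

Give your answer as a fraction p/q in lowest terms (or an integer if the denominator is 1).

Let a_i = P(absorbed in X | start in state i).
Boundary conditions: a_X = 1, a_W = 0.
For each transient state i, a_i = sum_j P(i->j) * a_j:
  a_Y = 1/4*a_X + 3/8*a_Y + 1/4*a_Z + 1/8*a_W
  a_Z = 1/4*a_X + 1/2*a_Y + 0*a_Z + 1/4*a_W

Substituting a_X = 1 and a_W = 0, rearrange to (I - Q) a = r where r[i] = P(i -> X):
  [5/8, -1/4] . (a_Y, a_Z) = 1/4
  [-1/2, 1] . (a_Y, a_Z) = 1/4

Solving yields:
  a_Y = 5/8
  a_Z = 9/16

Starting state is Y, so the absorption probability is a_Y = 5/8.

Answer: 5/8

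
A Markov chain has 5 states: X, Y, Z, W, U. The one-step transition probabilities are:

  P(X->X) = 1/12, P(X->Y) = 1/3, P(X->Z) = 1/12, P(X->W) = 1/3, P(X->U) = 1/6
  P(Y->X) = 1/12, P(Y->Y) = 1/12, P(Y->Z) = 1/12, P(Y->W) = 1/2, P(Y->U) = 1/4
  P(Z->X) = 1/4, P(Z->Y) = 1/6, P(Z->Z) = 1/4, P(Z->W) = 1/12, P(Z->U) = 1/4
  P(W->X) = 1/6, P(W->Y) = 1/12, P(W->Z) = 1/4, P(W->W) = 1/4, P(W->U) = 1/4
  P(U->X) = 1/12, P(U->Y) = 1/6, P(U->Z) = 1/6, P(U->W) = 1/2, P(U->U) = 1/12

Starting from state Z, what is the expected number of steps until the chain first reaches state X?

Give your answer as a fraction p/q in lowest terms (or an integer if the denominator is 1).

Answer: 22680/3841

Derivation:
Let h_i = expected steps to first reach X from state i.
Boundary: h_X = 0.
First-step equations for the other states:
  h_Y = 1 + 1/12*h_X + 1/12*h_Y + 1/12*h_Z + 1/2*h_W + 1/4*h_U
  h_Z = 1 + 1/4*h_X + 1/6*h_Y + 1/4*h_Z + 1/12*h_W + 1/4*h_U
  h_W = 1 + 1/6*h_X + 1/12*h_Y + 1/4*h_Z + 1/4*h_W + 1/4*h_U
  h_U = 1 + 1/12*h_X + 1/6*h_Y + 1/6*h_Z + 1/2*h_W + 1/12*h_U

Substituting h_X = 0 and rearranging gives the linear system (I - Q) h = 1:
  [11/12, -1/12, -1/2, -1/4] . (h_Y, h_Z, h_W, h_U) = 1
  [-1/6, 3/4, -1/12, -1/4] . (h_Y, h_Z, h_W, h_U) = 1
  [-1/12, -1/4, 3/4, -1/4] . (h_Y, h_Z, h_W, h_U) = 1
  [-1/6, -1/6, -1/2, 11/12] . (h_Y, h_Z, h_W, h_U) = 1

Solving yields:
  h_Y = 26880/3841
  h_Z = 22680/3841
  h_W = 24528/3841
  h_U = 26580/3841

Starting state is Z, so the expected hitting time is h_Z = 22680/3841.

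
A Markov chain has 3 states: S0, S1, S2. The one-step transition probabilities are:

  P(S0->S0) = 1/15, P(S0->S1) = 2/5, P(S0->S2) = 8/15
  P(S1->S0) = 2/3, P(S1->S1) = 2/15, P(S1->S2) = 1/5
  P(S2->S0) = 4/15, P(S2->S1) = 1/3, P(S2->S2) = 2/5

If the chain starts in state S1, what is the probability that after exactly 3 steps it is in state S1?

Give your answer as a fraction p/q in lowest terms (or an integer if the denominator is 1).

Computing P^3 by repeated multiplication:
P^1 =
  S0: [1/15, 2/5, 8/15]
  S1: [2/3, 2/15, 1/5]
  S2: [4/15, 1/3, 2/5]
P^2 =
  S0: [31/75, 58/225, 74/225]
  S1: [14/75, 79/225, 104/225]
  S2: [26/75, 64/225, 83/225]
P^3 =
  S0: [323/1125, 116/375, 454/1125]
  S1: [416/1125, 62/225, 133/375]
  S2: [14/45, 337/1125, 146/375]

(P^3)[S1 -> S1] = 62/225

Answer: 62/225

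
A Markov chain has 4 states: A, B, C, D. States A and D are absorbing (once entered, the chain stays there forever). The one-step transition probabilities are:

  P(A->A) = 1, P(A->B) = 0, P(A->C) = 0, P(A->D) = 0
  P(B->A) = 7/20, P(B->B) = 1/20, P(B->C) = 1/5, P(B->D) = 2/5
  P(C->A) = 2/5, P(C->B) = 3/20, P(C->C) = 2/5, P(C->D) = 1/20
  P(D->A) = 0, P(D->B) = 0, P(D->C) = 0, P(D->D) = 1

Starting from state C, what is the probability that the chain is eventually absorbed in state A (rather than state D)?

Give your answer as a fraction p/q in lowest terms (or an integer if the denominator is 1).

Answer: 173/216

Derivation:
Let a_i = P(absorbed in A | start in state i).
Boundary conditions: a_A = 1, a_D = 0.
For each transient state i, a_i = sum_j P(i->j) * a_j:
  a_B = 7/20*a_A + 1/20*a_B + 1/5*a_C + 2/5*a_D
  a_C = 2/5*a_A + 3/20*a_B + 2/5*a_C + 1/20*a_D

Substituting a_A = 1 and a_D = 0, rearrange to (I - Q) a = r where r[i] = P(i -> A):
  [19/20, -1/5] . (a_B, a_C) = 7/20
  [-3/20, 3/5] . (a_B, a_C) = 2/5

Solving yields:
  a_B = 29/54
  a_C = 173/216

Starting state is C, so the absorption probability is a_C = 173/216.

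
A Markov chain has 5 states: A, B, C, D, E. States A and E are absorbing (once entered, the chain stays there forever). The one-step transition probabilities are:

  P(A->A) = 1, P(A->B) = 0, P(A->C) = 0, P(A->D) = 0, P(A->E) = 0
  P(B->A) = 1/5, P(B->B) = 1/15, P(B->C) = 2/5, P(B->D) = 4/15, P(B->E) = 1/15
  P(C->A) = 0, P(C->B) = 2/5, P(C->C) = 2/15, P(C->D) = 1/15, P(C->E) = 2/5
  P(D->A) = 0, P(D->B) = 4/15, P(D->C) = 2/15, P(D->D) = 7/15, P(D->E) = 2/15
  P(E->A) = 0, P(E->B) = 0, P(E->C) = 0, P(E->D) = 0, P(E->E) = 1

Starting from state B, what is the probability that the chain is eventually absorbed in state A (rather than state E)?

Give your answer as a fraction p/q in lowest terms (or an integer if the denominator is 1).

Let a_i = P(absorbed in A | start in state i).
Boundary conditions: a_A = 1, a_E = 0.
For each transient state i, a_i = sum_j P(i->j) * a_j:
  a_B = 1/5*a_A + 1/15*a_B + 2/5*a_C + 4/15*a_D + 1/15*a_E
  a_C = 0*a_A + 2/5*a_B + 2/15*a_C + 1/15*a_D + 2/5*a_E
  a_D = 0*a_A + 4/15*a_B + 2/15*a_C + 7/15*a_D + 2/15*a_E

Substituting a_A = 1 and a_E = 0, rearrange to (I - Q) a = r where r[i] = P(i -> A):
  [14/15, -2/5, -4/15] . (a_B, a_C, a_D) = 1/5
  [-2/5, 13/15, -1/15] . (a_B, a_C, a_D) = 0
  [-4/15, -2/15, 8/15] . (a_B, a_C, a_D) = 0

Solving yields:
  a_B = 153/430
  a_C = 39/215
  a_D = 48/215

Starting state is B, so the absorption probability is a_B = 153/430.

Answer: 153/430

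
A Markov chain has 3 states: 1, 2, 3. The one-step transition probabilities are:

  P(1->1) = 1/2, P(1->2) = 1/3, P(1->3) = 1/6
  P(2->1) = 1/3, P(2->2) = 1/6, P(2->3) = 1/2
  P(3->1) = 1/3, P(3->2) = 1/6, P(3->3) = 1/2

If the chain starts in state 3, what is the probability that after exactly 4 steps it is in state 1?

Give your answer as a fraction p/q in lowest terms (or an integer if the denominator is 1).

Computing P^4 by repeated multiplication:
P^1 =
  1: [1/2, 1/3, 1/6]
  2: [1/3, 1/6, 1/2]
  3: [1/3, 1/6, 1/2]
P^2 =
  1: [5/12, 1/4, 1/3]
  2: [7/18, 2/9, 7/18]
  3: [7/18, 2/9, 7/18]
P^3 =
  1: [29/72, 17/72, 13/36]
  2: [43/108, 25/108, 10/27]
  3: [43/108, 25/108, 10/27]
P^4 =
  1: [173/432, 101/432, 79/216]
  2: [259/648, 151/648, 119/324]
  3: [259/648, 151/648, 119/324]

(P^4)[3 -> 1] = 259/648

Answer: 259/648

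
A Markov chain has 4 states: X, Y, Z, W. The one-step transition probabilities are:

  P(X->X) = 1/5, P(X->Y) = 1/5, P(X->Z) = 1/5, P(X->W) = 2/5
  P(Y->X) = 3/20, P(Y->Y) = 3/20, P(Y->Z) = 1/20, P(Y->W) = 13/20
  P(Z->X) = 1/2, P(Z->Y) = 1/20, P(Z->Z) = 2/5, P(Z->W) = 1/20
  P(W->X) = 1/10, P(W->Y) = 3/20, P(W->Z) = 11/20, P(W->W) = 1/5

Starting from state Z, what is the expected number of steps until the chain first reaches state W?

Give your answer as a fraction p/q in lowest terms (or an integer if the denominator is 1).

Answer: 2445/593

Derivation:
Let h_i = expected steps to first reach W from state i.
Boundary: h_W = 0.
First-step equations for the other states:
  h_X = 1 + 1/5*h_X + 1/5*h_Y + 1/5*h_Z + 2/5*h_W
  h_Y = 1 + 3/20*h_X + 3/20*h_Y + 1/20*h_Z + 13/20*h_W
  h_Z = 1 + 1/2*h_X + 1/20*h_Y + 2/5*h_Z + 1/20*h_W

Substituting h_W = 0 and rearranging gives the linear system (I - Q) h = 1:
  [4/5, -1/5, -1/5] . (h_X, h_Y, h_Z) = 1
  [-3/20, 17/20, -1/20] . (h_X, h_Y, h_Z) = 1
  [-1/2, -1/20, 3/5] . (h_X, h_Y, h_Z) = 1

Solving yields:
  h_X = 1635/593
  h_Y = 1130/593
  h_Z = 2445/593

Starting state is Z, so the expected hitting time is h_Z = 2445/593.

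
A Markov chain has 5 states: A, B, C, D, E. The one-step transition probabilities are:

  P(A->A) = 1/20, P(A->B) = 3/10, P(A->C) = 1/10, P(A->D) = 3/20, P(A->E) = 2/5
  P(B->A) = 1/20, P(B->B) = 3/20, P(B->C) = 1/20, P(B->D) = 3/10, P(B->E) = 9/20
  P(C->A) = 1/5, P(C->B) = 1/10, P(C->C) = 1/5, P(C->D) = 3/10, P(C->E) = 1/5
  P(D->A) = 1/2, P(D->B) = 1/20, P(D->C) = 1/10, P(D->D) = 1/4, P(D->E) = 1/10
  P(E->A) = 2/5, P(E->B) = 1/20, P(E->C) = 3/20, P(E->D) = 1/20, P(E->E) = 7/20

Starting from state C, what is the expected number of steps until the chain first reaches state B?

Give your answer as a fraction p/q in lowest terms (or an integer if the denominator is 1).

Let h_i = expected steps to first reach B from state i.
Boundary: h_B = 0.
First-step equations for the other states:
  h_A = 1 + 1/20*h_A + 3/10*h_B + 1/10*h_C + 3/20*h_D + 2/5*h_E
  h_C = 1 + 1/5*h_A + 1/10*h_B + 1/5*h_C + 3/10*h_D + 1/5*h_E
  h_D = 1 + 1/2*h_A + 1/20*h_B + 1/10*h_C + 1/4*h_D + 1/10*h_E
  h_E = 1 + 2/5*h_A + 1/20*h_B + 3/20*h_C + 1/20*h_D + 7/20*h_E

Substituting h_B = 0 and rearranging gives the linear system (I - Q) h = 1:
  [19/20, -1/10, -3/20, -2/5] . (h_A, h_C, h_D, h_E) = 1
  [-1/5, 4/5, -3/10, -1/5] . (h_A, h_C, h_D, h_E) = 1
  [-1/2, -1/10, 3/4, -1/10] . (h_A, h_C, h_D, h_E) = 1
  [-2/5, -3/20, -1/20, 13/20] . (h_A, h_C, h_D, h_E) = 1

Solving yields:
  h_A = 33390/5269
  h_C = 40235/5269
  h_D = 40120/5269
  h_E = 41025/5269

Starting state is C, so the expected hitting time is h_C = 40235/5269.

Answer: 40235/5269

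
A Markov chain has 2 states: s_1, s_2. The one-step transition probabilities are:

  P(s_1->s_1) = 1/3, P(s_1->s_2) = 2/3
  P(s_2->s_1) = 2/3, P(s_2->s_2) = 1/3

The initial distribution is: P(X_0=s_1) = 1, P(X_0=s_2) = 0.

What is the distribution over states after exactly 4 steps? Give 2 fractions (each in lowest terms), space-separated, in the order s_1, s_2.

Answer: 41/81 40/81

Derivation:
Propagating the distribution step by step (d_{t+1} = d_t * P):
d_0 = (s_1=1, s_2=0)
  d_1[s_1] = 1*1/3 + 0*2/3 = 1/3
  d_1[s_2] = 1*2/3 + 0*1/3 = 2/3
d_1 = (s_1=1/3, s_2=2/3)
  d_2[s_1] = 1/3*1/3 + 2/3*2/3 = 5/9
  d_2[s_2] = 1/3*2/3 + 2/3*1/3 = 4/9
d_2 = (s_1=5/9, s_2=4/9)
  d_3[s_1] = 5/9*1/3 + 4/9*2/3 = 13/27
  d_3[s_2] = 5/9*2/3 + 4/9*1/3 = 14/27
d_3 = (s_1=13/27, s_2=14/27)
  d_4[s_1] = 13/27*1/3 + 14/27*2/3 = 41/81
  d_4[s_2] = 13/27*2/3 + 14/27*1/3 = 40/81
d_4 = (s_1=41/81, s_2=40/81)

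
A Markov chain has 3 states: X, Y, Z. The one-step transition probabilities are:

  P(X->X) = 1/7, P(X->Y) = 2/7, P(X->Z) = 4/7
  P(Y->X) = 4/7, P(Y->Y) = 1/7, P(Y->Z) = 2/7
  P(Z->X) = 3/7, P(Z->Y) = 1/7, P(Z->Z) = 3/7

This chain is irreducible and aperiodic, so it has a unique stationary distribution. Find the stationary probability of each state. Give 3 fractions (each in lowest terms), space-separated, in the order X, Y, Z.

Answer: 11/31 6/31 14/31

Derivation:
The stationary distribution satisfies pi = pi * P, i.e.:
  pi_X = 1/7*pi_X + 4/7*pi_Y + 3/7*pi_Z
  pi_Y = 2/7*pi_X + 1/7*pi_Y + 1/7*pi_Z
  pi_Z = 4/7*pi_X + 2/7*pi_Y + 3/7*pi_Z
with normalization: pi_X + pi_Y + pi_Z = 1.

Using the first 2 balance equations plus normalization, the linear system A*pi = b is:
  [-6/7, 4/7, 3/7] . pi = 0
  [2/7, -6/7, 1/7] . pi = 0
  [1, 1, 1] . pi = 1

Solving yields:
  pi_X = 11/31
  pi_Y = 6/31
  pi_Z = 14/31

Verification (pi * P):
  11/31*1/7 + 6/31*4/7 + 14/31*3/7 = 11/31 = pi_X  (ok)
  11/31*2/7 + 6/31*1/7 + 14/31*1/7 = 6/31 = pi_Y  (ok)
  11/31*4/7 + 6/31*2/7 + 14/31*3/7 = 14/31 = pi_Z  (ok)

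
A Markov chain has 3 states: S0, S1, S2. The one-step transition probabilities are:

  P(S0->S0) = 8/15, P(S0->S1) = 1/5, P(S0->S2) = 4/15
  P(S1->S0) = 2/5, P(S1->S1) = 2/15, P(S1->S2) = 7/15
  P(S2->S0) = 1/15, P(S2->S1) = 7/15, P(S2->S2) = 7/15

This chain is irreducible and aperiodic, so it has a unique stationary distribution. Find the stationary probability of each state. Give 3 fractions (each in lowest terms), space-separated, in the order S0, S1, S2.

Answer: 11/36 13/45 73/180

Derivation:
The stationary distribution satisfies pi = pi * P, i.e.:
  pi_S0 = 8/15*pi_S0 + 2/5*pi_S1 + 1/15*pi_S2
  pi_S1 = 1/5*pi_S0 + 2/15*pi_S1 + 7/15*pi_S2
  pi_S2 = 4/15*pi_S0 + 7/15*pi_S1 + 7/15*pi_S2
with normalization: pi_S0 + pi_S1 + pi_S2 = 1.

Using the first 2 balance equations plus normalization, the linear system A*pi = b is:
  [-7/15, 2/5, 1/15] . pi = 0
  [1/5, -13/15, 7/15] . pi = 0
  [1, 1, 1] . pi = 1

Solving yields:
  pi_S0 = 11/36
  pi_S1 = 13/45
  pi_S2 = 73/180

Verification (pi * P):
  11/36*8/15 + 13/45*2/5 + 73/180*1/15 = 11/36 = pi_S0  (ok)
  11/36*1/5 + 13/45*2/15 + 73/180*7/15 = 13/45 = pi_S1  (ok)
  11/36*4/15 + 13/45*7/15 + 73/180*7/15 = 73/180 = pi_S2  (ok)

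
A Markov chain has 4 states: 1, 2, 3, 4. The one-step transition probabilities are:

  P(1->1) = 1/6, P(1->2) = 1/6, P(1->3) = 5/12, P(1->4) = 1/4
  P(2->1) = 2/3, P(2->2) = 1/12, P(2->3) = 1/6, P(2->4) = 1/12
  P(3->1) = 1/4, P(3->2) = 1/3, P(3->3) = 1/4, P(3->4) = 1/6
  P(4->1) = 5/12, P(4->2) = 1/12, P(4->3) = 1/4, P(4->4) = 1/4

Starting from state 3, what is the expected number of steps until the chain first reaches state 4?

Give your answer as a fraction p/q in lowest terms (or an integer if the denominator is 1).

Answer: 820/143

Derivation:
Let h_i = expected steps to first reach 4 from state i.
Boundary: h_4 = 0.
First-step equations for the other states:
  h_1 = 1 + 1/6*h_1 + 1/6*h_2 + 5/12*h_3 + 1/4*h_4
  h_2 = 1 + 2/3*h_1 + 1/12*h_2 + 1/6*h_3 + 1/12*h_4
  h_3 = 1 + 1/4*h_1 + 1/3*h_2 + 1/4*h_3 + 1/6*h_4

Substituting h_4 = 0 and rearranging gives the linear system (I - Q) h = 1:
  [5/6, -1/6, -5/12] . (h_1, h_2, h_3) = 1
  [-2/3, 11/12, -1/6] . (h_1, h_2, h_3) = 1
  [-1/4, -1/3, 3/4] . (h_1, h_2, h_3) = 1

Solving yields:
  h_1 = 752/143
  h_2 = 852/143
  h_3 = 820/143

Starting state is 3, so the expected hitting time is h_3 = 820/143.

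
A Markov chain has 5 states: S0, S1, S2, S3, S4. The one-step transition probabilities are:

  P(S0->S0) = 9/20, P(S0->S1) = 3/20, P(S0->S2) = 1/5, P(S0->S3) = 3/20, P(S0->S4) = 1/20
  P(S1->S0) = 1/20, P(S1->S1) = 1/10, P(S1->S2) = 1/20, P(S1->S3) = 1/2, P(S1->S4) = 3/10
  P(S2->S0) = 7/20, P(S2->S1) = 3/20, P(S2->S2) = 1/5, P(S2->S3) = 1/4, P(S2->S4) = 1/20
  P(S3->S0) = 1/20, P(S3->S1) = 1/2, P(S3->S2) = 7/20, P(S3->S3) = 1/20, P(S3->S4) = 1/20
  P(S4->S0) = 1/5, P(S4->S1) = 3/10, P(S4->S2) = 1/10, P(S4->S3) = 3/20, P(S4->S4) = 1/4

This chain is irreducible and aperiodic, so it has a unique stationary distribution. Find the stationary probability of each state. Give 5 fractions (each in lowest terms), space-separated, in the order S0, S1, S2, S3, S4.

Answer: 1867/8889 2123/8889 1643/8889 679/2963 1219/8889

Derivation:
The stationary distribution satisfies pi = pi * P, i.e.:
  pi_S0 = 9/20*pi_S0 + 1/20*pi_S1 + 7/20*pi_S2 + 1/20*pi_S3 + 1/5*pi_S4
  pi_S1 = 3/20*pi_S0 + 1/10*pi_S1 + 3/20*pi_S2 + 1/2*pi_S3 + 3/10*pi_S4
  pi_S2 = 1/5*pi_S0 + 1/20*pi_S1 + 1/5*pi_S2 + 7/20*pi_S3 + 1/10*pi_S4
  pi_S3 = 3/20*pi_S0 + 1/2*pi_S1 + 1/4*pi_S2 + 1/20*pi_S3 + 3/20*pi_S4
  pi_S4 = 1/20*pi_S0 + 3/10*pi_S1 + 1/20*pi_S2 + 1/20*pi_S3 + 1/4*pi_S4
with normalization: pi_S0 + pi_S1 + pi_S2 + pi_S3 + pi_S4 = 1.

Using the first 4 balance equations plus normalization, the linear system A*pi = b is:
  [-11/20, 1/20, 7/20, 1/20, 1/5] . pi = 0
  [3/20, -9/10, 3/20, 1/2, 3/10] . pi = 0
  [1/5, 1/20, -4/5, 7/20, 1/10] . pi = 0
  [3/20, 1/2, 1/4, -19/20, 3/20] . pi = 0
  [1, 1, 1, 1, 1] . pi = 1

Solving yields:
  pi_S0 = 1867/8889
  pi_S1 = 2123/8889
  pi_S2 = 1643/8889
  pi_S3 = 679/2963
  pi_S4 = 1219/8889

Verification (pi * P):
  1867/8889*9/20 + 2123/8889*1/20 + 1643/8889*7/20 + 679/2963*1/20 + 1219/8889*1/5 = 1867/8889 = pi_S0  (ok)
  1867/8889*3/20 + 2123/8889*1/10 + 1643/8889*3/20 + 679/2963*1/2 + 1219/8889*3/10 = 2123/8889 = pi_S1  (ok)
  1867/8889*1/5 + 2123/8889*1/20 + 1643/8889*1/5 + 679/2963*7/20 + 1219/8889*1/10 = 1643/8889 = pi_S2  (ok)
  1867/8889*3/20 + 2123/8889*1/2 + 1643/8889*1/4 + 679/2963*1/20 + 1219/8889*3/20 = 679/2963 = pi_S3  (ok)
  1867/8889*1/20 + 2123/8889*3/10 + 1643/8889*1/20 + 679/2963*1/20 + 1219/8889*1/4 = 1219/8889 = pi_S4  (ok)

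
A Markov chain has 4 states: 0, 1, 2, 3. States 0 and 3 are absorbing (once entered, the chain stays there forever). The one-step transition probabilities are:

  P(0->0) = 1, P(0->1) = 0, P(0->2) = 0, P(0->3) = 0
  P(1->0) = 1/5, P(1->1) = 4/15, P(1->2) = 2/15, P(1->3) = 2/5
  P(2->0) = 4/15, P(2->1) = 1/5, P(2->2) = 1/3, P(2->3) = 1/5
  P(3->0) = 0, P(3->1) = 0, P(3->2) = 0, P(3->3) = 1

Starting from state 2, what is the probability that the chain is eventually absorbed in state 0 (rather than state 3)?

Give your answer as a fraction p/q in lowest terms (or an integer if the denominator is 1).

Let a_i = P(absorbed in 0 | start in state i).
Boundary conditions: a_0 = 1, a_3 = 0.
For each transient state i, a_i = sum_j P(i->j) * a_j:
  a_1 = 1/5*a_0 + 4/15*a_1 + 2/15*a_2 + 2/5*a_3
  a_2 = 4/15*a_0 + 1/5*a_1 + 1/3*a_2 + 1/5*a_3

Substituting a_0 = 1 and a_3 = 0, rearrange to (I - Q) a = r where r[i] = P(i -> 0):
  [11/15, -2/15] . (a_1, a_2) = 1/5
  [-1/5, 2/3] . (a_1, a_2) = 4/15

Solving yields:
  a_1 = 19/52
  a_2 = 53/104

Starting state is 2, so the absorption probability is a_2 = 53/104.

Answer: 53/104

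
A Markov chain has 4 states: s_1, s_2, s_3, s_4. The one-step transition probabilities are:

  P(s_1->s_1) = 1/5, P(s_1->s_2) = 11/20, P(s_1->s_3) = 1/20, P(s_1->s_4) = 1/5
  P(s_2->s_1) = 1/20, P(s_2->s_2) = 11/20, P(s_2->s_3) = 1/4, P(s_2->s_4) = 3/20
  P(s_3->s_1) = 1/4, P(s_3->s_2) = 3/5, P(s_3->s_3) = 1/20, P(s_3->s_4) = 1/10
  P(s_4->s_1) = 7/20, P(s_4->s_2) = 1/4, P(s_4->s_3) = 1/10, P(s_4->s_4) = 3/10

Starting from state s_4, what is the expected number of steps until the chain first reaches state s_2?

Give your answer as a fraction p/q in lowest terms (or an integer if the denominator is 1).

Let h_i = expected steps to first reach s_2 from state i.
Boundary: h_s_2 = 0.
First-step equations for the other states:
  h_s_1 = 1 + 1/5*h_s_1 + 11/20*h_s_2 + 1/20*h_s_3 + 1/5*h_s_4
  h_s_3 = 1 + 1/4*h_s_1 + 3/5*h_s_2 + 1/20*h_s_3 + 1/10*h_s_4
  h_s_4 = 1 + 7/20*h_s_1 + 1/4*h_s_2 + 1/10*h_s_3 + 3/10*h_s_4

Substituting h_s_2 = 0 and rearranging gives the linear system (I - Q) h = 1:
  [4/5, -1/20, -1/5] . (h_s_1, h_s_3, h_s_4) = 1
  [-1/4, 19/20, -1/10] . (h_s_1, h_s_3, h_s_4) = 1
  [-7/20, -1/10, 7/10] . (h_s_1, h_s_3, h_s_4) = 1

Solving yields:
  h_s_1 = 905/442
  h_s_3 = 415/221
  h_s_4 = 185/68

Starting state is s_4, so the expected hitting time is h_s_4 = 185/68.

Answer: 185/68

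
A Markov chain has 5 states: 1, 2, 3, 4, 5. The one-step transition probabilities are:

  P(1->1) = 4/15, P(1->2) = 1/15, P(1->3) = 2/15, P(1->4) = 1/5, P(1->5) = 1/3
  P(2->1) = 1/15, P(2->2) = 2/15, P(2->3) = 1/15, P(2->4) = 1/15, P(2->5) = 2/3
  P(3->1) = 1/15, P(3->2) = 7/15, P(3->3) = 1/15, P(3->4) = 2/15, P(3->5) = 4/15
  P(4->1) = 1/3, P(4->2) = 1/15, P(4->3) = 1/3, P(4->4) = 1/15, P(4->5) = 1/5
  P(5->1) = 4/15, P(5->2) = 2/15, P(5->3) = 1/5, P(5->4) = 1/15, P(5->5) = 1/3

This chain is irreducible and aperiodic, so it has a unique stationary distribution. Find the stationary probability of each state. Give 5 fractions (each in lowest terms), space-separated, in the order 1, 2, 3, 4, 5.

Answer: 5987/28606 4713/28606 4495/28606 3005/28606 5203/14303

Derivation:
The stationary distribution satisfies pi = pi * P, i.e.:
  pi_1 = 4/15*pi_1 + 1/15*pi_2 + 1/15*pi_3 + 1/3*pi_4 + 4/15*pi_5
  pi_2 = 1/15*pi_1 + 2/15*pi_2 + 7/15*pi_3 + 1/15*pi_4 + 2/15*pi_5
  pi_3 = 2/15*pi_1 + 1/15*pi_2 + 1/15*pi_3 + 1/3*pi_4 + 1/5*pi_5
  pi_4 = 1/5*pi_1 + 1/15*pi_2 + 2/15*pi_3 + 1/15*pi_4 + 1/15*pi_5
  pi_5 = 1/3*pi_1 + 2/3*pi_2 + 4/15*pi_3 + 1/5*pi_4 + 1/3*pi_5
with normalization: pi_1 + pi_2 + pi_3 + pi_4 + pi_5 = 1.

Using the first 4 balance equations plus normalization, the linear system A*pi = b is:
  [-11/15, 1/15, 1/15, 1/3, 4/15] . pi = 0
  [1/15, -13/15, 7/15, 1/15, 2/15] . pi = 0
  [2/15, 1/15, -14/15, 1/3, 1/5] . pi = 0
  [1/5, 1/15, 2/15, -14/15, 1/15] . pi = 0
  [1, 1, 1, 1, 1] . pi = 1

Solving yields:
  pi_1 = 5987/28606
  pi_2 = 4713/28606
  pi_3 = 4495/28606
  pi_4 = 3005/28606
  pi_5 = 5203/14303

Verification (pi * P):
  5987/28606*4/15 + 4713/28606*1/15 + 4495/28606*1/15 + 3005/28606*1/3 + 5203/14303*4/15 = 5987/28606 = pi_1  (ok)
  5987/28606*1/15 + 4713/28606*2/15 + 4495/28606*7/15 + 3005/28606*1/15 + 5203/14303*2/15 = 4713/28606 = pi_2  (ok)
  5987/28606*2/15 + 4713/28606*1/15 + 4495/28606*1/15 + 3005/28606*1/3 + 5203/14303*1/5 = 4495/28606 = pi_3  (ok)
  5987/28606*1/5 + 4713/28606*1/15 + 4495/28606*2/15 + 3005/28606*1/15 + 5203/14303*1/15 = 3005/28606 = pi_4  (ok)
  5987/28606*1/3 + 4713/28606*2/3 + 4495/28606*4/15 + 3005/28606*1/5 + 5203/14303*1/3 = 5203/14303 = pi_5  (ok)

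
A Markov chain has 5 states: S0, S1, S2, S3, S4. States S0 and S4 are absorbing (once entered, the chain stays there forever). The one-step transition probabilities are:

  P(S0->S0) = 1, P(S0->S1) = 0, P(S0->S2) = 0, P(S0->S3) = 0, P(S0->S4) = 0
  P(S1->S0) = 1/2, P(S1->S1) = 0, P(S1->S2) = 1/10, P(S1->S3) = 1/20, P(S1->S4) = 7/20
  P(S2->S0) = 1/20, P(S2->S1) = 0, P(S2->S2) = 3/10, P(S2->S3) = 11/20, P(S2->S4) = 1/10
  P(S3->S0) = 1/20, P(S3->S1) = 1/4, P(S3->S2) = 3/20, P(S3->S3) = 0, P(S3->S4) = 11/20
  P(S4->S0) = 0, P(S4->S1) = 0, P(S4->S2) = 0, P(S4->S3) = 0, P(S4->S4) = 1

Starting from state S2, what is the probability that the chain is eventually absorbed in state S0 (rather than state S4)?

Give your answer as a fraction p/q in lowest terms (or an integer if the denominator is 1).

Answer: 233/952

Derivation:
Let a_i = P(absorbed in S0 | start in state i).
Boundary conditions: a_S0 = 1, a_S4 = 0.
For each transient state i, a_i = sum_j P(i->j) * a_j:
  a_S1 = 1/2*a_S0 + 0*a_S1 + 1/10*a_S2 + 1/20*a_S3 + 7/20*a_S4
  a_S2 = 1/20*a_S0 + 0*a_S1 + 3/10*a_S2 + 11/20*a_S3 + 1/10*a_S4
  a_S3 = 1/20*a_S0 + 1/4*a_S1 + 3/20*a_S2 + 0*a_S3 + 11/20*a_S4

Substituting a_S0 = 1 and a_S4 = 0, rearrange to (I - Q) a = r where r[i] = P(i -> S0):
  [1, -1/10, -1/20] . (a_S1, a_S2, a_S3) = 1/2
  [0, 7/10, -11/20] . (a_S1, a_S2, a_S3) = 1/20
  [-1/4, -3/20, 1] . (a_S1, a_S2, a_S3) = 1/20

Solving yields:
  a_S1 = 2549/4760
  a_S2 = 233/952
  a_S3 = 15/68

Starting state is S2, so the absorption probability is a_S2 = 233/952.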